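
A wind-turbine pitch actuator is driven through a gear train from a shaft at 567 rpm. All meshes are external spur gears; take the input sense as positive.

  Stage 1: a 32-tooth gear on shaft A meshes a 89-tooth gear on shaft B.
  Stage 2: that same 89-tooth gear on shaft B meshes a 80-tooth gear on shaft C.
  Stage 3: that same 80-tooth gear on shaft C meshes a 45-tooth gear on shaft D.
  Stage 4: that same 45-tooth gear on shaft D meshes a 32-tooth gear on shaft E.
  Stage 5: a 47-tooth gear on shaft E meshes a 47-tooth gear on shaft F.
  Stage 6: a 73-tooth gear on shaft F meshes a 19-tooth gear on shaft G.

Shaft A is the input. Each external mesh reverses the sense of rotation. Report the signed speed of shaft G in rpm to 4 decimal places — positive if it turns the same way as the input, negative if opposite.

+2178.4737 rpm (same as input, |ω| = 2178.4737 rpm)

Stage 1 [32T→89T]: ω = 567.0000×32/89 = 203.8652 rpm, dir flips to −; running = −203.8652
Stage 2 [89T→80T]: ω = 203.8652×89/80 = 226.8000 rpm, dir flips to +; running = +226.8000
Stage 3 [80T→45T]: ω = 226.8000×80/45 = 403.2000 rpm, dir flips to −; running = −403.2000
Stage 4 [45T→32T]: ω = 403.2000×45/32 = 567.0000 rpm, dir flips to +; running = +567.0000
Stage 5 [47T→47T]: ω = 567.0000×47/47 = 567.0000 rpm, dir flips to −; running = −567.0000
Stage 6 [73T→19T]: ω = 567.0000×73/19 = 2178.4737 rpm, dir flips to +; running = +2178.4737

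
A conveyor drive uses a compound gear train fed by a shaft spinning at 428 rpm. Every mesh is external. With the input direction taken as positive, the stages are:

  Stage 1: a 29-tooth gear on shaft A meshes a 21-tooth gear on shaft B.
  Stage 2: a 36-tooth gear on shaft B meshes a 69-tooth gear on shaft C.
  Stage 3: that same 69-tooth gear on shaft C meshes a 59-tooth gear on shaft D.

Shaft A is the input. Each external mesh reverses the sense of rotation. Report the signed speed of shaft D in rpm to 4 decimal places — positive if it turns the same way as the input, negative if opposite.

Stage 1 [29T→21T]: ω = 428.0000×29/21 = 591.0476 rpm, dir flips to −; running = −591.0476
Stage 2 [36T→69T]: ω = 591.0476×36/69 = 308.3727 rpm, dir flips to +; running = +308.3727
Stage 3 [69T→59T]: ω = 308.3727×69/59 = 360.6392 rpm, dir flips to −; running = −360.6392

-360.6392 rpm (opposite to input, |ω| = 360.6392 rpm)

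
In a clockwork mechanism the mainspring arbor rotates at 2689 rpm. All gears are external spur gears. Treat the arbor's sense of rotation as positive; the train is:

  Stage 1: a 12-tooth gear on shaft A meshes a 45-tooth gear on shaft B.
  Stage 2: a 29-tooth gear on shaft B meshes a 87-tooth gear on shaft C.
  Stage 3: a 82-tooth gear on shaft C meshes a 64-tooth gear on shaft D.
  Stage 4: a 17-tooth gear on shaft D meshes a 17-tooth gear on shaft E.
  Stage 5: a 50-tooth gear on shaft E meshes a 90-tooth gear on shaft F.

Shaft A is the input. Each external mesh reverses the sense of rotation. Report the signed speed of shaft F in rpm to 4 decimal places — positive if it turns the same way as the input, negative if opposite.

-170.1373 rpm (opposite to input, |ω| = 170.1373 rpm)

Stage 1 [12T→45T]: ω = 2689.0000×12/45 = 717.0667 rpm, dir flips to −; running = −717.0667
Stage 2 [29T→87T]: ω = 717.0667×29/87 = 239.0222 rpm, dir flips to +; running = +239.0222
Stage 3 [82T→64T]: ω = 239.0222×82/64 = 306.2472 rpm, dir flips to −; running = −306.2472
Stage 4 [17T→17T]: ω = 306.2472×17/17 = 306.2472 rpm, dir flips to +; running = +306.2472
Stage 5 [50T→90T]: ω = 306.2472×50/90 = 170.1373 rpm, dir flips to −; running = −170.1373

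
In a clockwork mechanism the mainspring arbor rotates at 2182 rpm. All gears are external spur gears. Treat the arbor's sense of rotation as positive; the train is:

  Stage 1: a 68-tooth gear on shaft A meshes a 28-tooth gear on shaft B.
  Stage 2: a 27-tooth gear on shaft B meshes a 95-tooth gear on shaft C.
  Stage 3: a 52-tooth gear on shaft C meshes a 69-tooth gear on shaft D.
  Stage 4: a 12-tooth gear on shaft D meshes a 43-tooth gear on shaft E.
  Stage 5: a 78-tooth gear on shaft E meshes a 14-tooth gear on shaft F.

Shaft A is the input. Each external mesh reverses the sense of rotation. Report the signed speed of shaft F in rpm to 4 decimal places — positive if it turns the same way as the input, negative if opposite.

-1764.7346 rpm (opposite to input, |ω| = 1764.7346 rpm)

Stage 1 [68T→28T]: ω = 2182.0000×68/28 = 5299.1429 rpm, dir flips to −; running = −5299.1429
Stage 2 [27T→95T]: ω = 5299.1429×27/95 = 1506.0722 rpm, dir flips to +; running = +1506.0722
Stage 3 [52T→69T]: ω = 1506.0722×52/69 = 1135.0109 rpm, dir flips to −; running = −1135.0109
Stage 4 [12T→43T]: ω = 1135.0109×12/43 = 316.7472 rpm, dir flips to +; running = +316.7472
Stage 5 [78T→14T]: ω = 316.7472×78/14 = 1764.7346 rpm, dir flips to −; running = −1764.7346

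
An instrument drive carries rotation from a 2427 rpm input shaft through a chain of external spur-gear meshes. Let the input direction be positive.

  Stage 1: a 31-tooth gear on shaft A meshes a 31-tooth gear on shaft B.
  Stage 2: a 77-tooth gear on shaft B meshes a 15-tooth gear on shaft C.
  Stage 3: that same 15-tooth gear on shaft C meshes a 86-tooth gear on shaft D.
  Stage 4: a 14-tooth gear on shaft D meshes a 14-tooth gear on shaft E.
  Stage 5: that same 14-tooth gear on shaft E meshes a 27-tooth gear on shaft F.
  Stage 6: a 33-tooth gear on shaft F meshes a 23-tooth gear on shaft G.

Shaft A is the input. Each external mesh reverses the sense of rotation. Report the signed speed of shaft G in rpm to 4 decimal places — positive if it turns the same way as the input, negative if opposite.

Stage 1 [31T→31T]: ω = 2427.0000×31/31 = 2427.0000 rpm, dir flips to −; running = −2427.0000
Stage 2 [77T→15T]: ω = 2427.0000×77/15 = 12458.6000 rpm, dir flips to +; running = +12458.6000
Stage 3 [15T→86T]: ω = 12458.6000×15/86 = 2173.0116 rpm, dir flips to −; running = −2173.0116
Stage 4 [14T→14T]: ω = 2173.0116×14/14 = 2173.0116 rpm, dir flips to +; running = +2173.0116
Stage 5 [14T→27T]: ω = 2173.0116×14/27 = 1126.7468 rpm, dir flips to −; running = −1126.7468
Stage 6 [33T→23T]: ω = 1126.7468×33/23 = 1616.6367 rpm, dir flips to +; running = +1616.6367

+1616.6367 rpm (same as input, |ω| = 1616.6367 rpm)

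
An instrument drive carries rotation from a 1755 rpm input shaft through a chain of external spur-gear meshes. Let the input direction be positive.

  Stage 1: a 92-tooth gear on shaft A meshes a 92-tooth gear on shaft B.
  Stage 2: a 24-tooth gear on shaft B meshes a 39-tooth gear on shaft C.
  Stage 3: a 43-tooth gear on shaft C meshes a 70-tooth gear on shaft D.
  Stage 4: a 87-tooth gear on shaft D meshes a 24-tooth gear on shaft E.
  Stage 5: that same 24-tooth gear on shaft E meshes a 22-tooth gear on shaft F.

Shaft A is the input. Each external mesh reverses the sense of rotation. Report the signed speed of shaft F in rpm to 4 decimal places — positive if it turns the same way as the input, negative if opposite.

-2623.5584 rpm (opposite to input, |ω| = 2623.5584 rpm)

Stage 1 [92T→92T]: ω = 1755.0000×92/92 = 1755.0000 rpm, dir flips to −; running = −1755.0000
Stage 2 [24T→39T]: ω = 1755.0000×24/39 = 1080.0000 rpm, dir flips to +; running = +1080.0000
Stage 3 [43T→70T]: ω = 1080.0000×43/70 = 663.4286 rpm, dir flips to −; running = −663.4286
Stage 4 [87T→24T]: ω = 663.4286×87/24 = 2404.9286 rpm, dir flips to +; running = +2404.9286
Stage 5 [24T→22T]: ω = 2404.9286×24/22 = 2623.5584 rpm, dir flips to −; running = −2623.5584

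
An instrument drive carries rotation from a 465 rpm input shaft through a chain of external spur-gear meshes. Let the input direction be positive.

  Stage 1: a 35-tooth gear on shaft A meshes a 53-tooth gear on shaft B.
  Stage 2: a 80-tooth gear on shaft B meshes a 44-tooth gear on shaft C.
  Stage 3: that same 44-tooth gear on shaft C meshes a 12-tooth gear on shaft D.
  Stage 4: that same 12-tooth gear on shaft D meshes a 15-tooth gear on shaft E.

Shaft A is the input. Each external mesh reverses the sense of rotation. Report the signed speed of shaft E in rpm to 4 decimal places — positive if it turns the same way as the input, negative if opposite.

+1637.7358 rpm (same as input, |ω| = 1637.7358 rpm)

Stage 1 [35T→53T]: ω = 465.0000×35/53 = 307.0755 rpm, dir flips to −; running = −307.0755
Stage 2 [80T→44T]: ω = 307.0755×80/44 = 558.3190 rpm, dir flips to +; running = +558.3190
Stage 3 [44T→12T]: ω = 558.3190×44/12 = 2047.1698 rpm, dir flips to −; running = −2047.1698
Stage 4 [12T→15T]: ω = 2047.1698×12/15 = 1637.7358 rpm, dir flips to +; running = +1637.7358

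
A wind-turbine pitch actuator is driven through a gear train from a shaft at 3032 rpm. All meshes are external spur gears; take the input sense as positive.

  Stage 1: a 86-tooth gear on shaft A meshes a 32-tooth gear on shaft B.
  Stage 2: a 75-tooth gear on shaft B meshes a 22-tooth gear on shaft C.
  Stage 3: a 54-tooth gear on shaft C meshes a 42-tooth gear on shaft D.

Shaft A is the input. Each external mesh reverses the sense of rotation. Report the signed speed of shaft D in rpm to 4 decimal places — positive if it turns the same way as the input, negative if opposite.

-35715.8279 rpm (opposite to input, |ω| = 35715.8279 rpm)

Stage 1 [86T→32T]: ω = 3032.0000×86/32 = 8148.5000 rpm, dir flips to −; running = −8148.5000
Stage 2 [75T→22T]: ω = 8148.5000×75/22 = 27778.9773 rpm, dir flips to +; running = +27778.9773
Stage 3 [54T→42T]: ω = 27778.9773×54/42 = 35715.8279 rpm, dir flips to −; running = −35715.8279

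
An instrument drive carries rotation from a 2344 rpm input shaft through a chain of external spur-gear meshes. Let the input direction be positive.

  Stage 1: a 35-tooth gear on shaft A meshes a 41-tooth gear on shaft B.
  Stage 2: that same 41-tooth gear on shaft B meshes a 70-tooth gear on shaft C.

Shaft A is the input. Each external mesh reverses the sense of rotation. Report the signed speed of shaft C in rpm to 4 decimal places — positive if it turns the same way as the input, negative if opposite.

Stage 1 [35T→41T]: ω = 2344.0000×35/41 = 2000.9756 rpm, dir flips to −; running = −2000.9756
Stage 2 [41T→70T]: ω = 2000.9756×41/70 = 1172.0000 rpm, dir flips to +; running = +1172.0000

+1172.0000 rpm (same as input, |ω| = 1172.0000 rpm)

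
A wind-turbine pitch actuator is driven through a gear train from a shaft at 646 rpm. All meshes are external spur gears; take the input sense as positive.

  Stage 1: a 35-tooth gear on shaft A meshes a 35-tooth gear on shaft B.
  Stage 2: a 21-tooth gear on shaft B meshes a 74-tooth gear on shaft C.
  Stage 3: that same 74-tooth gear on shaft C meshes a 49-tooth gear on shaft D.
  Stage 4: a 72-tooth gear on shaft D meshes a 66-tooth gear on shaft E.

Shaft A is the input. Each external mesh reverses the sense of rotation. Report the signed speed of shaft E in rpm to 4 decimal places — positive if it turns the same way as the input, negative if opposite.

Stage 1 [35T→35T]: ω = 646.0000×35/35 = 646.0000 rpm, dir flips to −; running = −646.0000
Stage 2 [21T→74T]: ω = 646.0000×21/74 = 183.3243 rpm, dir flips to +; running = +183.3243
Stage 3 [74T→49T]: ω = 183.3243×74/49 = 276.8571 rpm, dir flips to −; running = −276.8571
Stage 4 [72T→66T]: ω = 276.8571×72/66 = 302.0260 rpm, dir flips to +; running = +302.0260

+302.0260 rpm (same as input, |ω| = 302.0260 rpm)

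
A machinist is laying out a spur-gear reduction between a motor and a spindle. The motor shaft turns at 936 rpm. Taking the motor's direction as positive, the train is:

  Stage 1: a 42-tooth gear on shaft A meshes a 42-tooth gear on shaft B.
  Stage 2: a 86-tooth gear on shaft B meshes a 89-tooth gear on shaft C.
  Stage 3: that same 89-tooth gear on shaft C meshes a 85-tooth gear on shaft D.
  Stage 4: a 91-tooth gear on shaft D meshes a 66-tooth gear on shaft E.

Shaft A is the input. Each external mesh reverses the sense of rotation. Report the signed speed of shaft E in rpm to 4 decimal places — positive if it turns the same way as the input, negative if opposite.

Stage 1 [42T→42T]: ω = 936.0000×42/42 = 936.0000 rpm, dir flips to −; running = −936.0000
Stage 2 [86T→89T]: ω = 936.0000×86/89 = 904.4494 rpm, dir flips to +; running = +904.4494
Stage 3 [89T→85T]: ω = 904.4494×89/85 = 947.0118 rpm, dir flips to −; running = −947.0118
Stage 4 [91T→66T]: ω = 947.0118×91/66 = 1305.7283 rpm, dir flips to +; running = +1305.7283

+1305.7283 rpm (same as input, |ω| = 1305.7283 rpm)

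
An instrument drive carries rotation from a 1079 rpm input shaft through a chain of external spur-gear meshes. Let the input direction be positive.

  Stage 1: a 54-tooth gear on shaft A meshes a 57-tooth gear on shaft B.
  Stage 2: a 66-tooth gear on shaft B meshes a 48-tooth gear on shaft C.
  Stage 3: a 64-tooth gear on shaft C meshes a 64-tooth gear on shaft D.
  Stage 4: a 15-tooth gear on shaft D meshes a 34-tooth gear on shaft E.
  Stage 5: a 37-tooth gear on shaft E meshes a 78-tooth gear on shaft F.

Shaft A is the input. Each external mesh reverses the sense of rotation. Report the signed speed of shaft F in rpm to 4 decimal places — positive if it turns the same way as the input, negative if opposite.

-294.1457 rpm (opposite to input, |ω| = 294.1457 rpm)

Stage 1 [54T→57T]: ω = 1079.0000×54/57 = 1022.2105 rpm, dir flips to −; running = −1022.2105
Stage 2 [66T→48T]: ω = 1022.2105×66/48 = 1405.5395 rpm, dir flips to +; running = +1405.5395
Stage 3 [64T→64T]: ω = 1405.5395×64/64 = 1405.5395 rpm, dir flips to −; running = −1405.5395
Stage 4 [15T→34T]: ω = 1405.5395×15/34 = 620.0909 rpm, dir flips to +; running = +620.0909
Stage 5 [37T→78T]: ω = 620.0909×37/78 = 294.1457 rpm, dir flips to −; running = −294.1457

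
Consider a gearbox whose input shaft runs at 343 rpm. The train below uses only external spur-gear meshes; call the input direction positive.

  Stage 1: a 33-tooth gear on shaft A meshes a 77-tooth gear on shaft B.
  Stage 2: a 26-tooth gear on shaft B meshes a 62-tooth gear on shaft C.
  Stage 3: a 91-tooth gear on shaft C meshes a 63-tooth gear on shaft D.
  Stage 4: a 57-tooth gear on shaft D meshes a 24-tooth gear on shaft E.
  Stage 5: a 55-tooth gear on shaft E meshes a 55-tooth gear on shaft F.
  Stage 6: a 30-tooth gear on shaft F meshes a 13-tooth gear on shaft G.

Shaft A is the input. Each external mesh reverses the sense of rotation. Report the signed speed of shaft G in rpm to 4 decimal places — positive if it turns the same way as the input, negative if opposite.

+488.0242 rpm (same as input, |ω| = 488.0242 rpm)

Stage 1 [33T→77T]: ω = 343.0000×33/77 = 147.0000 rpm, dir flips to −; running = −147.0000
Stage 2 [26T→62T]: ω = 147.0000×26/62 = 61.6452 rpm, dir flips to +; running = +61.6452
Stage 3 [91T→63T]: ω = 61.6452×91/63 = 89.0430 rpm, dir flips to −; running = −89.0430
Stage 4 [57T→24T]: ω = 89.0430×57/24 = 211.4772 rpm, dir flips to +; running = +211.4772
Stage 5 [55T→55T]: ω = 211.4772×55/55 = 211.4772 rpm, dir flips to −; running = −211.4772
Stage 6 [30T→13T]: ω = 211.4772×30/13 = 488.0242 rpm, dir flips to +; running = +488.0242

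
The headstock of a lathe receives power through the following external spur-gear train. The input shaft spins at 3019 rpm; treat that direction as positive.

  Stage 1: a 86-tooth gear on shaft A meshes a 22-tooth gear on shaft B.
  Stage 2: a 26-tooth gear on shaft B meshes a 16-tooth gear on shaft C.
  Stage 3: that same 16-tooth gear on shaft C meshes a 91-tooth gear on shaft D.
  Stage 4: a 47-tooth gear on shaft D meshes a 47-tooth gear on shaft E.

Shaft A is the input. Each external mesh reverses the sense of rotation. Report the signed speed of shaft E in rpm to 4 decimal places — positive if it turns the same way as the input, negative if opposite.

Stage 1 [86T→22T]: ω = 3019.0000×86/22 = 11801.5455 rpm, dir flips to −; running = −11801.5455
Stage 2 [26T→16T]: ω = 11801.5455×26/16 = 19177.5114 rpm, dir flips to +; running = +19177.5114
Stage 3 [16T→91T]: ω = 19177.5114×16/91 = 3371.8701 rpm, dir flips to −; running = −3371.8701
Stage 4 [47T→47T]: ω = 3371.8701×47/47 = 3371.8701 rpm, dir flips to +; running = +3371.8701

+3371.8701 rpm (same as input, |ω| = 3371.8701 rpm)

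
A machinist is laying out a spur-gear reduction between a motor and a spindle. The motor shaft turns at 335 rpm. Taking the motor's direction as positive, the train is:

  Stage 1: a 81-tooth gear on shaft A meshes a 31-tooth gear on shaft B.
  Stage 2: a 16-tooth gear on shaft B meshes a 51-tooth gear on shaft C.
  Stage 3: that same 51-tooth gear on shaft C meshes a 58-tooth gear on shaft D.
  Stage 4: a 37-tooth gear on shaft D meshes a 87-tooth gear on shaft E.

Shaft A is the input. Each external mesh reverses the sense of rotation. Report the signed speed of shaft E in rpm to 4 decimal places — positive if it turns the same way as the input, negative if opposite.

Stage 1 [81T→31T]: ω = 335.0000×81/31 = 875.3226 rpm, dir flips to −; running = −875.3226
Stage 2 [16T→51T]: ω = 875.3226×16/51 = 274.6110 rpm, dir flips to +; running = +274.6110
Stage 3 [51T→58T]: ω = 274.6110×51/58 = 241.4683 rpm, dir flips to −; running = −241.4683
Stage 4 [37T→87T]: ω = 241.4683×37/87 = 102.6934 rpm, dir flips to +; running = +102.6934

+102.6934 rpm (same as input, |ω| = 102.6934 rpm)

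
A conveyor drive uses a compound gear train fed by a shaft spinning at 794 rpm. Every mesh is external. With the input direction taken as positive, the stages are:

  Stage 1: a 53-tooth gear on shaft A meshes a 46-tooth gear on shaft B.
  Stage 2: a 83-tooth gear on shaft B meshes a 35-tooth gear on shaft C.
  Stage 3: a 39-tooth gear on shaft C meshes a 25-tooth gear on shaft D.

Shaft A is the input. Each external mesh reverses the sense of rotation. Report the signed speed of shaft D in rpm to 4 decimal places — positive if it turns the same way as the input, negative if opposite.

Stage 1 [53T→46T]: ω = 794.0000×53/46 = 914.8261 rpm, dir flips to −; running = −914.8261
Stage 2 [83T→35T]: ω = 914.8261×83/35 = 2169.4447 rpm, dir flips to +; running = +2169.4447
Stage 3 [39T→25T]: ω = 2169.4447×39/25 = 3384.3338 rpm, dir flips to −; running = −3384.3338

-3384.3338 rpm (opposite to input, |ω| = 3384.3338 rpm)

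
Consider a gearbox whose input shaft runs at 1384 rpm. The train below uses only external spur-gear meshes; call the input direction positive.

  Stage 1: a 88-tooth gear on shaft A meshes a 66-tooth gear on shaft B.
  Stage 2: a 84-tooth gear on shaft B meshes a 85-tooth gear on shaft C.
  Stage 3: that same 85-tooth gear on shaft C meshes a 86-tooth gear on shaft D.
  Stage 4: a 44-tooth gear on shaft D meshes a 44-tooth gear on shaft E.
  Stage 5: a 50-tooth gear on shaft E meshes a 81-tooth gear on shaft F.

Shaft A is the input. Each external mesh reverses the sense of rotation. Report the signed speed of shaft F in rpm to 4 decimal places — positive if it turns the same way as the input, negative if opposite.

Stage 1 [88T→66T]: ω = 1384.0000×88/66 = 1845.3333 rpm, dir flips to −; running = −1845.3333
Stage 2 [84T→85T]: ω = 1845.3333×84/85 = 1823.6235 rpm, dir flips to +; running = +1823.6235
Stage 3 [85T→86T]: ω = 1823.6235×85/86 = 1802.4186 rpm, dir flips to −; running = −1802.4186
Stage 4 [44T→44T]: ω = 1802.4186×44/44 = 1802.4186 rpm, dir flips to +; running = +1802.4186
Stage 5 [50T→81T]: ω = 1802.4186×50/81 = 1112.6041 rpm, dir flips to −; running = −1112.6041

-1112.6041 rpm (opposite to input, |ω| = 1112.6041 rpm)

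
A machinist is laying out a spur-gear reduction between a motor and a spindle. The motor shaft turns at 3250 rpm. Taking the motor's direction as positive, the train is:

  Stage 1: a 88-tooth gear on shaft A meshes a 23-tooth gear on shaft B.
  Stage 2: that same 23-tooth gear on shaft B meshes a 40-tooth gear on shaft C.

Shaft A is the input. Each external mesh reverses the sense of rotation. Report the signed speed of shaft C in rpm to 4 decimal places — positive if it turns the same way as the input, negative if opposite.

+7150.0000 rpm (same as input, |ω| = 7150.0000 rpm)

Stage 1 [88T→23T]: ω = 3250.0000×88/23 = 12434.7826 rpm, dir flips to −; running = −12434.7826
Stage 2 [23T→40T]: ω = 12434.7826×23/40 = 7150.0000 rpm, dir flips to +; running = +7150.0000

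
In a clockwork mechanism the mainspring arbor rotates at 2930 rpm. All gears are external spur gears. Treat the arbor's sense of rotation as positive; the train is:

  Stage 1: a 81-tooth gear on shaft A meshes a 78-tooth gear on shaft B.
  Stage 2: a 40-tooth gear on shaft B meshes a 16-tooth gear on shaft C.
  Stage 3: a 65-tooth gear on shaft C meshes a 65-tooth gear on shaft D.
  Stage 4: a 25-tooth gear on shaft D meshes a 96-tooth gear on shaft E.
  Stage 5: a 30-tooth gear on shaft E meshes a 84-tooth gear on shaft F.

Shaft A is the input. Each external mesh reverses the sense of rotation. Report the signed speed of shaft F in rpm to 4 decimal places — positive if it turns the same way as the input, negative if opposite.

Stage 1 [81T→78T]: ω = 2930.0000×81/78 = 3042.6923 rpm, dir flips to −; running = −3042.6923
Stage 2 [40T→16T]: ω = 3042.6923×40/16 = 7606.7308 rpm, dir flips to +; running = +7606.7308
Stage 3 [65T→65T]: ω = 7606.7308×65/65 = 7606.7308 rpm, dir flips to −; running = −7606.7308
Stage 4 [25T→96T]: ω = 7606.7308×25/96 = 1980.9195 rpm, dir flips to +; running = +1980.9195
Stage 5 [30T→84T]: ω = 1980.9195×30/84 = 707.4712 rpm, dir flips to −; running = −707.4712

-707.4712 rpm (opposite to input, |ω| = 707.4712 rpm)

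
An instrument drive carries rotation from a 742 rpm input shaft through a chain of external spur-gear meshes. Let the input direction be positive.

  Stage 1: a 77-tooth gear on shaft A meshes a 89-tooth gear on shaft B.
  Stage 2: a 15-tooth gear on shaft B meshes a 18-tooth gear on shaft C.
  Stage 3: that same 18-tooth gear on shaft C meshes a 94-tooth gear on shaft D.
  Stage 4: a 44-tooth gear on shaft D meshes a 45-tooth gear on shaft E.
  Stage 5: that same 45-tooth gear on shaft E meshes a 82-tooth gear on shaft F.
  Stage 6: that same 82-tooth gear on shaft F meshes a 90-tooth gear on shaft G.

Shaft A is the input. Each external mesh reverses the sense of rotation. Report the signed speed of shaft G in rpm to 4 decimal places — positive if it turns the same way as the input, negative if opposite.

Stage 1 [77T→89T]: ω = 742.0000×77/89 = 641.9551 rpm, dir flips to −; running = −641.9551
Stage 2 [15T→18T]: ω = 641.9551×15/18 = 534.9625 rpm, dir flips to +; running = +534.9625
Stage 3 [18T→94T]: ω = 534.9625×18/94 = 102.4396 rpm, dir flips to −; running = −102.4396
Stage 4 [44T→45T]: ω = 102.4396×44/45 = 100.1632 rpm, dir flips to +; running = +100.1632
Stage 5 [45T→82T]: ω = 100.1632×45/82 = 54.9676 rpm, dir flips to −; running = −54.9676
Stage 6 [82T→90T]: ω = 54.9676×82/90 = 50.0816 rpm, dir flips to +; running = +50.0816

+50.0816 rpm (same as input, |ω| = 50.0816 rpm)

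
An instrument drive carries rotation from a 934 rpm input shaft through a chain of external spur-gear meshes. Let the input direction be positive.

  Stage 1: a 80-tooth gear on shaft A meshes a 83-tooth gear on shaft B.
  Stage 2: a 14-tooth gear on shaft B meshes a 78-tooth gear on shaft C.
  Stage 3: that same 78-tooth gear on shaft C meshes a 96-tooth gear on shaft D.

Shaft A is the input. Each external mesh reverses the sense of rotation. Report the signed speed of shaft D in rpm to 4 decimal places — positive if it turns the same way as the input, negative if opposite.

-131.2851 rpm (opposite to input, |ω| = 131.2851 rpm)

Stage 1 [80T→83T]: ω = 934.0000×80/83 = 900.2410 rpm, dir flips to −; running = −900.2410
Stage 2 [14T→78T]: ω = 900.2410×14/78 = 161.5817 rpm, dir flips to +; running = +161.5817
Stage 3 [78T→96T]: ω = 161.5817×78/96 = 131.2851 rpm, dir flips to −; running = −131.2851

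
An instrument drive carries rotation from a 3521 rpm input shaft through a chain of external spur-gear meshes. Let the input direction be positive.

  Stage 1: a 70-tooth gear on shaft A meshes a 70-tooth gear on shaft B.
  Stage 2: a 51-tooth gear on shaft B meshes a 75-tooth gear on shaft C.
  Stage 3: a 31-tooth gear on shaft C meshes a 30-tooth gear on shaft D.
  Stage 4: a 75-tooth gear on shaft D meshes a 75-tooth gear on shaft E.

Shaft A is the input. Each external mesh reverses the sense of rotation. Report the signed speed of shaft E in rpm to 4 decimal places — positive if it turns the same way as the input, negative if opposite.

Stage 1 [70T→70T]: ω = 3521.0000×70/70 = 3521.0000 rpm, dir flips to −; running = −3521.0000
Stage 2 [51T→75T]: ω = 3521.0000×51/75 = 2394.2800 rpm, dir flips to +; running = +2394.2800
Stage 3 [31T→30T]: ω = 2394.2800×31/30 = 2474.0893 rpm, dir flips to −; running = −2474.0893
Stage 4 [75T→75T]: ω = 2474.0893×75/75 = 2474.0893 rpm, dir flips to +; running = +2474.0893

+2474.0893 rpm (same as input, |ω| = 2474.0893 rpm)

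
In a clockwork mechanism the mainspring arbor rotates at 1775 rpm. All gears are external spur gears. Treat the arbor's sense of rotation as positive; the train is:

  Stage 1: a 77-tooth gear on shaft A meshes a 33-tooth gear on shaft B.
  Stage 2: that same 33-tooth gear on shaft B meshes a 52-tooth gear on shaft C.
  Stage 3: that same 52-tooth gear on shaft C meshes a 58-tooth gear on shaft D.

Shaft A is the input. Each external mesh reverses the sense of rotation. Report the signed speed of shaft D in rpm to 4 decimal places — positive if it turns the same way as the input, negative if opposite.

-2356.4655 rpm (opposite to input, |ω| = 2356.4655 rpm)

Stage 1 [77T→33T]: ω = 1775.0000×77/33 = 4141.6667 rpm, dir flips to −; running = −4141.6667
Stage 2 [33T→52T]: ω = 4141.6667×33/52 = 2628.3654 rpm, dir flips to +; running = +2628.3654
Stage 3 [52T→58T]: ω = 2628.3654×52/58 = 2356.4655 rpm, dir flips to −; running = −2356.4655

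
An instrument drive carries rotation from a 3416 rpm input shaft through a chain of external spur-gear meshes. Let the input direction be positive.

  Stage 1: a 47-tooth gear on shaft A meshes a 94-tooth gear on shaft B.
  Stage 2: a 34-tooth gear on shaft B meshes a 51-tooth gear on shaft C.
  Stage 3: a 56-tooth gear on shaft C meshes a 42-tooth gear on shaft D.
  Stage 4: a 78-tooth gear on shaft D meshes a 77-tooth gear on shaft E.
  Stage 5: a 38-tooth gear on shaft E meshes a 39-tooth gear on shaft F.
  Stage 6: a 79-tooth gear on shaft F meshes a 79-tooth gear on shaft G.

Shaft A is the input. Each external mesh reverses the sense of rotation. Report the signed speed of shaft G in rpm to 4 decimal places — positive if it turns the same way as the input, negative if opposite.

+1498.5051 rpm (same as input, |ω| = 1498.5051 rpm)

Stage 1 [47T→94T]: ω = 3416.0000×47/94 = 1708.0000 rpm, dir flips to −; running = −1708.0000
Stage 2 [34T→51T]: ω = 1708.0000×34/51 = 1138.6667 rpm, dir flips to +; running = +1138.6667
Stage 3 [56T→42T]: ω = 1138.6667×56/42 = 1518.2222 rpm, dir flips to −; running = −1518.2222
Stage 4 [78T→77T]: ω = 1518.2222×78/77 = 1537.9394 rpm, dir flips to +; running = +1537.9394
Stage 5 [38T→39T]: ω = 1537.9394×38/39 = 1498.5051 rpm, dir flips to −; running = −1498.5051
Stage 6 [79T→79T]: ω = 1498.5051×79/79 = 1498.5051 rpm, dir flips to +; running = +1498.5051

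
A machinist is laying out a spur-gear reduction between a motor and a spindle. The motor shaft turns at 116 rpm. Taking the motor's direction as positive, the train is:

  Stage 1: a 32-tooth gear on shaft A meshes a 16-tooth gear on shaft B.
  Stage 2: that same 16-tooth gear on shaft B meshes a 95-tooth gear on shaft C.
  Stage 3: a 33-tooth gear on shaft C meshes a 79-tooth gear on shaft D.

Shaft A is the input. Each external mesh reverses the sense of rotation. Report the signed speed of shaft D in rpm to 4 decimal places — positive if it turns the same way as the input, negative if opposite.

-16.3219 rpm (opposite to input, |ω| = 16.3219 rpm)

Stage 1 [32T→16T]: ω = 116.0000×32/16 = 232.0000 rpm, dir flips to −; running = −232.0000
Stage 2 [16T→95T]: ω = 232.0000×16/95 = 39.0737 rpm, dir flips to +; running = +39.0737
Stage 3 [33T→79T]: ω = 39.0737×33/79 = 16.3219 rpm, dir flips to −; running = −16.3219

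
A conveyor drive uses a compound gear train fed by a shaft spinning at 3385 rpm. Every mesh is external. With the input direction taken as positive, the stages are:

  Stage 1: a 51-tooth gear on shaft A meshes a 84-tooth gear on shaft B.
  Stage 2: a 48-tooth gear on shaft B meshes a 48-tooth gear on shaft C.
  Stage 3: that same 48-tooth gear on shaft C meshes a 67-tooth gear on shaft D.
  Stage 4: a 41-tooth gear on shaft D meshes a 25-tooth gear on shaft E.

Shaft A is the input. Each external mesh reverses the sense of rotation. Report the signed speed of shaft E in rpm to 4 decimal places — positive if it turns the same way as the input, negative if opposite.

+2414.6814 rpm (same as input, |ω| = 2414.6814 rpm)

Stage 1 [51T→84T]: ω = 3385.0000×51/84 = 2055.1786 rpm, dir flips to −; running = −2055.1786
Stage 2 [48T→48T]: ω = 2055.1786×48/48 = 2055.1786 rpm, dir flips to +; running = +2055.1786
Stage 3 [48T→67T]: ω = 2055.1786×48/67 = 1472.3667 rpm, dir flips to −; running = −1472.3667
Stage 4 [41T→25T]: ω = 1472.3667×41/25 = 2414.6814 rpm, dir flips to +; running = +2414.6814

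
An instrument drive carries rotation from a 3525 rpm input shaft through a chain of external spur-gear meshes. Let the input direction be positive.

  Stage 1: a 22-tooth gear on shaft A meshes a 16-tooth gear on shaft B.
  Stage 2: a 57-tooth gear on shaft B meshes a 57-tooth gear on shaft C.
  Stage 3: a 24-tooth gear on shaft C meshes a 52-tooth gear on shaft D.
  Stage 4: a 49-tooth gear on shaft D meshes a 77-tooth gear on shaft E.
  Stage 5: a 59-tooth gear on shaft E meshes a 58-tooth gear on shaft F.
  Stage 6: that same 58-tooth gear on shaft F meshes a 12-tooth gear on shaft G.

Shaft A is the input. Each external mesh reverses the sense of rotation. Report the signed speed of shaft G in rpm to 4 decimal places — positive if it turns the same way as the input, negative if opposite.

+6999.1587 rpm (same as input, |ω| = 6999.1587 rpm)

Stage 1 [22T→16T]: ω = 3525.0000×22/16 = 4846.8750 rpm, dir flips to −; running = −4846.8750
Stage 2 [57T→57T]: ω = 4846.8750×57/57 = 4846.8750 rpm, dir flips to +; running = +4846.8750
Stage 3 [24T→52T]: ω = 4846.8750×24/52 = 2237.0192 rpm, dir flips to −; running = −2237.0192
Stage 4 [49T→77T]: ω = 2237.0192×49/77 = 1423.5577 rpm, dir flips to +; running = +1423.5577
Stage 5 [59T→58T]: ω = 1423.5577×59/58 = 1448.1018 rpm, dir flips to −; running = −1448.1018
Stage 6 [58T→12T]: ω = 1448.1018×58/12 = 6999.1587 rpm, dir flips to +; running = +6999.1587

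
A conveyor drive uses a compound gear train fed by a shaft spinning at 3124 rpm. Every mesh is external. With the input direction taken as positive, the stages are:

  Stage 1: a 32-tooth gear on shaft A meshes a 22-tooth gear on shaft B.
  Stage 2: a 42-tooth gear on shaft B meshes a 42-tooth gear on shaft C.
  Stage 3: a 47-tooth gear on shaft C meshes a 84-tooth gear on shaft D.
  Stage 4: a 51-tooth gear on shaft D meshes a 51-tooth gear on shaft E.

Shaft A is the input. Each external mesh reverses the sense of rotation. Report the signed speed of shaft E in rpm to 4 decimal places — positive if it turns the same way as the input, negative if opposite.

Stage 1 [32T→22T]: ω = 3124.0000×32/22 = 4544.0000 rpm, dir flips to −; running = −4544.0000
Stage 2 [42T→42T]: ω = 4544.0000×42/42 = 4544.0000 rpm, dir flips to +; running = +4544.0000
Stage 3 [47T→84T]: ω = 4544.0000×47/84 = 2542.4762 rpm, dir flips to −; running = −2542.4762
Stage 4 [51T→51T]: ω = 2542.4762×51/51 = 2542.4762 rpm, dir flips to +; running = +2542.4762

+2542.4762 rpm (same as input, |ω| = 2542.4762 rpm)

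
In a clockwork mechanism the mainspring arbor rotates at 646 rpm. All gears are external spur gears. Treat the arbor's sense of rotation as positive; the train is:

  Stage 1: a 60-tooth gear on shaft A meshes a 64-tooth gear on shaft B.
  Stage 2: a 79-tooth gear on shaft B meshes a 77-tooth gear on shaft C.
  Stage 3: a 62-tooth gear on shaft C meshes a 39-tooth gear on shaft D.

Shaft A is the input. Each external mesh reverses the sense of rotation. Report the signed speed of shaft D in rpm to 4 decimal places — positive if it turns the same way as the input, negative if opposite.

-987.7960 rpm (opposite to input, |ω| = 987.7960 rpm)

Stage 1 [60T→64T]: ω = 646.0000×60/64 = 605.6250 rpm, dir flips to −; running = −605.6250
Stage 2 [79T→77T]: ω = 605.6250×79/77 = 621.3555 rpm, dir flips to +; running = +621.3555
Stage 3 [62T→39T]: ω = 621.3555×62/39 = 987.7960 rpm, dir flips to −; running = −987.7960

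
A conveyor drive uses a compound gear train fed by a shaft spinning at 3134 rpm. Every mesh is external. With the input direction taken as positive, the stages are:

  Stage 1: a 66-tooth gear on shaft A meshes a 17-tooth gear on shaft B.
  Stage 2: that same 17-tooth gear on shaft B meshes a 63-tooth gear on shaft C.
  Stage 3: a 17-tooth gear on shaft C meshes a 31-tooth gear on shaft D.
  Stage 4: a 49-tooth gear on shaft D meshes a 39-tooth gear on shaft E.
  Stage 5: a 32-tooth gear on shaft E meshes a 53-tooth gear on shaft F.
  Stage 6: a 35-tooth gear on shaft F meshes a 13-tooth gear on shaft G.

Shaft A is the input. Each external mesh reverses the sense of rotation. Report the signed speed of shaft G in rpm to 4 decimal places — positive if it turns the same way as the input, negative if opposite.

+3677.2223 rpm (same as input, |ω| = 3677.2223 rpm)

Stage 1 [66T→17T]: ω = 3134.0000×66/17 = 12167.2941 rpm, dir flips to −; running = −12167.2941
Stage 2 [17T→63T]: ω = 12167.2941×17/63 = 3283.2381 rpm, dir flips to +; running = +3283.2381
Stage 3 [17T→31T]: ω = 3283.2381×17/31 = 1800.4854 rpm, dir flips to −; running = −1800.4854
Stage 4 [49T→39T]: ω = 1800.4854×49/39 = 2262.1483 rpm, dir flips to +; running = +2262.1483
Stage 5 [32T→53T]: ω = 2262.1483×32/53 = 1365.8254 rpm, dir flips to −; running = −1365.8254
Stage 6 [35T→13T]: ω = 1365.8254×35/13 = 3677.2223 rpm, dir flips to +; running = +3677.2223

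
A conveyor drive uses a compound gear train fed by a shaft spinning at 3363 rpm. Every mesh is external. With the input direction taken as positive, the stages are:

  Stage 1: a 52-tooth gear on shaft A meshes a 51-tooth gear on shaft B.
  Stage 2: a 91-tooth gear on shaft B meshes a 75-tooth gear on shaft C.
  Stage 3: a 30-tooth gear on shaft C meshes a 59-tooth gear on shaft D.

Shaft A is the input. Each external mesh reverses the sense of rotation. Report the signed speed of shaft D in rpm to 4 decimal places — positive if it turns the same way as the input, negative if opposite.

Stage 1 [52T→51T]: ω = 3363.0000×52/51 = 3428.9412 rpm, dir flips to −; running = −3428.9412
Stage 2 [91T→75T]: ω = 3428.9412×91/75 = 4160.4486 rpm, dir flips to +; running = +4160.4486
Stage 3 [30T→59T]: ω = 4160.4486×30/59 = 2115.4824 rpm, dir flips to −; running = −2115.4824

-2115.4824 rpm (opposite to input, |ω| = 2115.4824 rpm)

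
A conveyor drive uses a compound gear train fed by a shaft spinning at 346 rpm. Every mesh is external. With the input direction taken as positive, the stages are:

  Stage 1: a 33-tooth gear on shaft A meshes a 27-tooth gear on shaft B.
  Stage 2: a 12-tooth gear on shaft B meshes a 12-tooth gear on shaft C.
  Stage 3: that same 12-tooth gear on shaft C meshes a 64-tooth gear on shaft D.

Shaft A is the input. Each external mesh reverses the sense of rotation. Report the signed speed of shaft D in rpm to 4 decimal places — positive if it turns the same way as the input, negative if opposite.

-79.2917 rpm (opposite to input, |ω| = 79.2917 rpm)

Stage 1 [33T→27T]: ω = 346.0000×33/27 = 422.8889 rpm, dir flips to −; running = −422.8889
Stage 2 [12T→12T]: ω = 422.8889×12/12 = 422.8889 rpm, dir flips to +; running = +422.8889
Stage 3 [12T→64T]: ω = 422.8889×12/64 = 79.2917 rpm, dir flips to −; running = −79.2917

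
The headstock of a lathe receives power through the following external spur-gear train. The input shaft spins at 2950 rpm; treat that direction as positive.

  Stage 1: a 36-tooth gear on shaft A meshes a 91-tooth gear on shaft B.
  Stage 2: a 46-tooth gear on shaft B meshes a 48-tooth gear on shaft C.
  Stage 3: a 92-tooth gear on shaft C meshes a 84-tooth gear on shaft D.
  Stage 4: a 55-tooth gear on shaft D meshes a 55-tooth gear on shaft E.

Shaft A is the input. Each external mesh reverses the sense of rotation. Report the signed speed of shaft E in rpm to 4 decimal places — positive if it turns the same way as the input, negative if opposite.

+1224.9215 rpm (same as input, |ω| = 1224.9215 rpm)

Stage 1 [36T→91T]: ω = 2950.0000×36/91 = 1167.0330 rpm, dir flips to −; running = −1167.0330
Stage 2 [46T→48T]: ω = 1167.0330×46/48 = 1118.4066 rpm, dir flips to +; running = +1118.4066
Stage 3 [92T→84T]: ω = 1118.4066×92/84 = 1224.9215 rpm, dir flips to −; running = −1224.9215
Stage 4 [55T→55T]: ω = 1224.9215×55/55 = 1224.9215 rpm, dir flips to +; running = +1224.9215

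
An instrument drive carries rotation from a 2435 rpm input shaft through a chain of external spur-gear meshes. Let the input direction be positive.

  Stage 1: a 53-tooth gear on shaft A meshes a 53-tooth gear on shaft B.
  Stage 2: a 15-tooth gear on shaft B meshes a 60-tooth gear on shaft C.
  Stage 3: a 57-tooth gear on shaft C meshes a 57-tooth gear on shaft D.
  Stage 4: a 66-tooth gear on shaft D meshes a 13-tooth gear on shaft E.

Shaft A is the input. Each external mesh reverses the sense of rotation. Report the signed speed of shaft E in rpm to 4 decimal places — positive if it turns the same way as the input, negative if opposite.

Stage 1 [53T→53T]: ω = 2435.0000×53/53 = 2435.0000 rpm, dir flips to −; running = −2435.0000
Stage 2 [15T→60T]: ω = 2435.0000×15/60 = 608.7500 rpm, dir flips to +; running = +608.7500
Stage 3 [57T→57T]: ω = 608.7500×57/57 = 608.7500 rpm, dir flips to −; running = −608.7500
Stage 4 [66T→13T]: ω = 608.7500×66/13 = 3090.5769 rpm, dir flips to +; running = +3090.5769

+3090.5769 rpm (same as input, |ω| = 3090.5769 rpm)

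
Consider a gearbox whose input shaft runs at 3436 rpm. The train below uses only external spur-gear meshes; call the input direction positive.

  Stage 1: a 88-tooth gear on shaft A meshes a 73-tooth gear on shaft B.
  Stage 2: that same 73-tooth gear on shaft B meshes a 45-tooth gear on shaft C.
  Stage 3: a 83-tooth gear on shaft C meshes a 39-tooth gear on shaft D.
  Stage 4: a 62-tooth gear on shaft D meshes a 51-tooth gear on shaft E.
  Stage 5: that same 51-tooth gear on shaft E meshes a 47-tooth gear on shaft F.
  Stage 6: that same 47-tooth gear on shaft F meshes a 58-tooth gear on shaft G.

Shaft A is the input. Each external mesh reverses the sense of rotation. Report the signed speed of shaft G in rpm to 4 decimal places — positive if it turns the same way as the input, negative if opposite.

+15286.2337 rpm (same as input, |ω| = 15286.2337 rpm)

Stage 1 [88T→73T]: ω = 3436.0000×88/73 = 4142.0274 rpm, dir flips to −; running = −4142.0274
Stage 2 [73T→45T]: ω = 4142.0274×73/45 = 6719.2889 rpm, dir flips to +; running = +6719.2889
Stage 3 [83T→39T]: ω = 6719.2889×83/39 = 14300.0251 rpm, dir flips to −; running = −14300.0251
Stage 4 [62T→51T]: ω = 14300.0251×62/51 = 17384.3442 rpm, dir flips to +; running = +17384.3442
Stage 5 [51T→47T]: ω = 17384.3442×51/47 = 18863.8629 rpm, dir flips to −; running = −18863.8629
Stage 6 [47T→58T]: ω = 18863.8629×47/58 = 15286.2337 rpm, dir flips to +; running = +15286.2337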